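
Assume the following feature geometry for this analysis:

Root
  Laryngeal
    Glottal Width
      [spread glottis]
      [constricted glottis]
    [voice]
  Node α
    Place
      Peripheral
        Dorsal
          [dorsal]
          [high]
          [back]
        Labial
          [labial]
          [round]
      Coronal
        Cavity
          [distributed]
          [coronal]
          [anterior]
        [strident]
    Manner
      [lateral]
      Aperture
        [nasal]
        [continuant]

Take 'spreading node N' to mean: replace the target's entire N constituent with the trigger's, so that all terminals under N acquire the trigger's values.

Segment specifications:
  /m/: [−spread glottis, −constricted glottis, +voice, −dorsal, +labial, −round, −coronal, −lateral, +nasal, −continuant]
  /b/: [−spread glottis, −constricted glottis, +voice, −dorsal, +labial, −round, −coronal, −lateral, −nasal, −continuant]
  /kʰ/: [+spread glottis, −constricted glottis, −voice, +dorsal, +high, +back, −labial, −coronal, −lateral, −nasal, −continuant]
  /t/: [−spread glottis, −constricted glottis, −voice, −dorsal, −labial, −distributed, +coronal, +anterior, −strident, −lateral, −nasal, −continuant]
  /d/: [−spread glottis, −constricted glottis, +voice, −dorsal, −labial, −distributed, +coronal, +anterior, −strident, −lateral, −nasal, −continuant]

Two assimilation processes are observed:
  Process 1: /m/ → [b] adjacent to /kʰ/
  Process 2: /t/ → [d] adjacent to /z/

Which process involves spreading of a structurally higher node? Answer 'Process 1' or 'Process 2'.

Process 1: the feature that changes is [nasal]; the minimal node is [nasal] (depth 4).
In Process 2, [voice] changes, so the minimal spreading node is [voice] at depth 2.
Depth 2 < depth 4; Process 2 involves the structurally higher constituent [voice].

Process 2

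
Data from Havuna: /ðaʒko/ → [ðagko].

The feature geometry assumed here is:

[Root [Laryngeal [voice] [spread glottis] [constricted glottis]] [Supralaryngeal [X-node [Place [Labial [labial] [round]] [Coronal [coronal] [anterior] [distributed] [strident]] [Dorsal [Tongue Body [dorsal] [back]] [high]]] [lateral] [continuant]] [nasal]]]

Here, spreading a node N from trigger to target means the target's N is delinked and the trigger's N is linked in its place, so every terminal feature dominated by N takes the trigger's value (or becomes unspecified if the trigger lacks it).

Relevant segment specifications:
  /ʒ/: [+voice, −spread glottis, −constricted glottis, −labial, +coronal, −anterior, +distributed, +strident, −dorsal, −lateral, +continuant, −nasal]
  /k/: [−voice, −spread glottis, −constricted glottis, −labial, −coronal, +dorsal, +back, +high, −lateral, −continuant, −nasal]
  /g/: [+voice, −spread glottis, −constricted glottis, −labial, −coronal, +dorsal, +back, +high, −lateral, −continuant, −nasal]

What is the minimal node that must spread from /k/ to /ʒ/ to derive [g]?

X-node

Feature comparison: [continuant], [coronal], [anterior], [distributed], [strident], [dorsal], [high], [back] differ between /ʒ/ and [g]; the remaining terminals match.
In this geometry the lowest node dominating all of them is X-node: every daughter of X-node dominates only a proper subset, so no lower node suffices.
Delinking /ʒ/'s X-node and associating /k/'s X-node gives precisely the feature bundle of [g].
[voice], a feature on which the two segments disagree outside X-node, is unchanged — nothing dominating it spread, and X-node is the minimal sufficient constituent.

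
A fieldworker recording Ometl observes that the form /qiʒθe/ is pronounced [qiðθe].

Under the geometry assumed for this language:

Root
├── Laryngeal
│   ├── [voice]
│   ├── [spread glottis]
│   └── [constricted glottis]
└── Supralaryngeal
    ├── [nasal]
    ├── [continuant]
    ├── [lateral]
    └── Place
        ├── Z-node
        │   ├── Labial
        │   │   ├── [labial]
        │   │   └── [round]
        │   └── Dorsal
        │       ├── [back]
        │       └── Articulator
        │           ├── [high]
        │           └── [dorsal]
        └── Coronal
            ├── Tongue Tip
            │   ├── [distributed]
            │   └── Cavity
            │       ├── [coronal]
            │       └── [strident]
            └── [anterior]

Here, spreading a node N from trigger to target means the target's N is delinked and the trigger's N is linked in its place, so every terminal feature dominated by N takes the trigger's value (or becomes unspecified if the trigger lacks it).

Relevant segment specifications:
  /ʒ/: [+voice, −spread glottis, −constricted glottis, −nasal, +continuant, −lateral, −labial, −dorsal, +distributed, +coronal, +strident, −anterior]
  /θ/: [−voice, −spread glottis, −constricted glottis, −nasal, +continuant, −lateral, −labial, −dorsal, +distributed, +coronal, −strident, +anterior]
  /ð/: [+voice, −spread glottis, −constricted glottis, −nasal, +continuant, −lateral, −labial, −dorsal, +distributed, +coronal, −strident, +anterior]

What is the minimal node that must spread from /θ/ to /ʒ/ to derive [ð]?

Comparing /ʒ/ with its surface form [ð], the features that change are [anterior], [strident].
These terminals are all dominated by Coronal, and no proper subconstituent of Coronal covers them all; Coronal is their lowest common ancestor.
Delinking /ʒ/'s Coronal and associating /θ/'s Coronal gives precisely the feature bundle of [ð].
[voice] stays as in /ʒ/ although /θ/ differs there, so no node dominating it spread; among the remaining candidates Coronal is the lowest that derives the output.

Coronal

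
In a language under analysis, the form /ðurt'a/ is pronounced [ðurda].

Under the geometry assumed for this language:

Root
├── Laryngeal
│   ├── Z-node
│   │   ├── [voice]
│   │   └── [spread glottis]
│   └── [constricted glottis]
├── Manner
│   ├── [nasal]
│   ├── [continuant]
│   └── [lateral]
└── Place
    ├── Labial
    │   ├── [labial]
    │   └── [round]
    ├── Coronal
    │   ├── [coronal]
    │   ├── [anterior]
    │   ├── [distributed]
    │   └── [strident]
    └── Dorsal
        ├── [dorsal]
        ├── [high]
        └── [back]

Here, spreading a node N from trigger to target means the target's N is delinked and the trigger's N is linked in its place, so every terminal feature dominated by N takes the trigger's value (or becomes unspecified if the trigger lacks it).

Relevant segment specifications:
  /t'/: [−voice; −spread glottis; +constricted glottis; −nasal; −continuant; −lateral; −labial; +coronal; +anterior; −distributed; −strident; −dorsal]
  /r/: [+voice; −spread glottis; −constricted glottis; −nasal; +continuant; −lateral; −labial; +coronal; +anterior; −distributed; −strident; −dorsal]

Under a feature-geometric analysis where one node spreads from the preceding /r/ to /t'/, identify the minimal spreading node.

Laryngeal

/t'/ and [d] differ in [voice], [constricted glottis]; every other specified feature is identical.
The smallest constituent containing every changed terminal is Laryngeal — each of its daughters lacks at least one of the affected features.
Spreading Laryngeal from /r/ overwrites each of those terminals with /r/'s values, yielding exactly [d].
Since [continuant] is preserved even though /r/ disagrees there, no node above Laryngeal spread.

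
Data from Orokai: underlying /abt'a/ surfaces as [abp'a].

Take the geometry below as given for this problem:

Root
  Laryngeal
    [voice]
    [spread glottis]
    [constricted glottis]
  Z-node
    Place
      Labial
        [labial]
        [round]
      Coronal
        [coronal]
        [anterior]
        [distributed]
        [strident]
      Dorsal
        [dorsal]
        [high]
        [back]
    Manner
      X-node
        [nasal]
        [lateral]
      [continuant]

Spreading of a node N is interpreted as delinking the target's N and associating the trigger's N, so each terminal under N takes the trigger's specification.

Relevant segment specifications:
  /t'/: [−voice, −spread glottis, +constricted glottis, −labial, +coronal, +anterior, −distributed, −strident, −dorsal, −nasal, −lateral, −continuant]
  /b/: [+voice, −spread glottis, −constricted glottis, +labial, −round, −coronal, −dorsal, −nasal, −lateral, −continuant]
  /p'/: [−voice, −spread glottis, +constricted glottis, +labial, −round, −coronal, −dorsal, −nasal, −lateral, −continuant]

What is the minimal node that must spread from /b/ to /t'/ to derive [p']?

Place

/t'/ and [p'] differ in [labial], [round], [coronal], [anterior], [distributed], [strident]; every other specified feature is identical.
Tracing each changed feature up the tree, the paths first meet at Place; any lower node misses at least one of them.
Spreading Place from /b/ overwrites each of those terminals with /b/'s values, yielding exactly [p'].
[constricted glottis], [voice] stay as in /t'/ although /b/ differs there, so no node dominating them spread; among the remaining candidates Place is the lowest that derives the output.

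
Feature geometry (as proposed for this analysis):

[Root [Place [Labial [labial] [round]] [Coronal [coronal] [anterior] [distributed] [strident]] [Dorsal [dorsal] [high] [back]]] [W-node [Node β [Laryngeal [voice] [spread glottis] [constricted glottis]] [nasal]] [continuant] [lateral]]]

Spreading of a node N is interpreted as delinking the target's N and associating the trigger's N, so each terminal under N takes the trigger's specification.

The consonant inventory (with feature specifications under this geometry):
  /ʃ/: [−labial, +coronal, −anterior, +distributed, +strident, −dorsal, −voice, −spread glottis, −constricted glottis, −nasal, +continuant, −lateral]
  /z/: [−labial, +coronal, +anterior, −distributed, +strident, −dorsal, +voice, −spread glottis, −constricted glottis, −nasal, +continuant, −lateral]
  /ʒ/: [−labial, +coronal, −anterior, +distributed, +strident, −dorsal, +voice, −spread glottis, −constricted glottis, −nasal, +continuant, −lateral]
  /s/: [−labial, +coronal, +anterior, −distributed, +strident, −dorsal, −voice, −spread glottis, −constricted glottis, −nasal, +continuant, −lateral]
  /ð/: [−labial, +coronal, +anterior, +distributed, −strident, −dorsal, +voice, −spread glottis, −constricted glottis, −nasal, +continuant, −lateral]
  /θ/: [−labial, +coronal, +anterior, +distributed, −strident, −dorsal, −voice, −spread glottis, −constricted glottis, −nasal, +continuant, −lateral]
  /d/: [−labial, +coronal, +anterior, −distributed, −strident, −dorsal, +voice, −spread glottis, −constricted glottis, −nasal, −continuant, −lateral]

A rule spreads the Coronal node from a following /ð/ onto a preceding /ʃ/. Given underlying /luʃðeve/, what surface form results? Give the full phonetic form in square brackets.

Terminals under Coronal in this geometry: [coronal], [anterior], [distributed], [strident].
Spreading Coronal from /ð/ onto /ʃ/ replaces those values with /ð/'s: [+coronal], [+anterior], [+distributed], [−strident]. Features outside Coronal ([labial], [dorsal], [voice], …) stay as in /ʃ/.
This feature bundle is that of [θ], so /luʃðeve/ surfaces as [luθðeve].

[luθðeve]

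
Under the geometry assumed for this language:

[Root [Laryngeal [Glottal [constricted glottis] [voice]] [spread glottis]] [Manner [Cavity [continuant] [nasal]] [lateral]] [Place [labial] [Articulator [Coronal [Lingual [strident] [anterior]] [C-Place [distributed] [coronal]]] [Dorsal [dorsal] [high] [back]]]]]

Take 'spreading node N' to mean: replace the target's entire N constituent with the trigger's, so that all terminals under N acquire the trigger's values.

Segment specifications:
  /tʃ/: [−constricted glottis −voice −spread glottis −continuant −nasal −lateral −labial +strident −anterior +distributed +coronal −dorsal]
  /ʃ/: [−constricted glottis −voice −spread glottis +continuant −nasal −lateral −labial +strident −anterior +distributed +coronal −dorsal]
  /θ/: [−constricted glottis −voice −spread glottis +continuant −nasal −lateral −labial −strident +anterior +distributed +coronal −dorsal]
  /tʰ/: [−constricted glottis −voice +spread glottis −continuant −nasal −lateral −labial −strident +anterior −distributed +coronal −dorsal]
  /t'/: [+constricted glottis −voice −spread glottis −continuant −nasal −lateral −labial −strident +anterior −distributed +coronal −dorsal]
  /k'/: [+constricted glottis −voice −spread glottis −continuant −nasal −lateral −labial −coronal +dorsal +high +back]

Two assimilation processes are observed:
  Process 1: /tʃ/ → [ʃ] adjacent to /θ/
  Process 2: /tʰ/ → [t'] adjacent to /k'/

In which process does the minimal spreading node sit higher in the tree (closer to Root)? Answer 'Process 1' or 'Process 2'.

Process 1 alters [continuant]; the lowest dominating node is [continuant] (depth 3 from Root).
Process 2: the features that change are [spread glottis], [constricted glottis]; the minimal node is Laryngeal (depth 1).
Depth 1 < depth 3; Process 2 involves the structurally higher constituent Laryngeal.

Process 2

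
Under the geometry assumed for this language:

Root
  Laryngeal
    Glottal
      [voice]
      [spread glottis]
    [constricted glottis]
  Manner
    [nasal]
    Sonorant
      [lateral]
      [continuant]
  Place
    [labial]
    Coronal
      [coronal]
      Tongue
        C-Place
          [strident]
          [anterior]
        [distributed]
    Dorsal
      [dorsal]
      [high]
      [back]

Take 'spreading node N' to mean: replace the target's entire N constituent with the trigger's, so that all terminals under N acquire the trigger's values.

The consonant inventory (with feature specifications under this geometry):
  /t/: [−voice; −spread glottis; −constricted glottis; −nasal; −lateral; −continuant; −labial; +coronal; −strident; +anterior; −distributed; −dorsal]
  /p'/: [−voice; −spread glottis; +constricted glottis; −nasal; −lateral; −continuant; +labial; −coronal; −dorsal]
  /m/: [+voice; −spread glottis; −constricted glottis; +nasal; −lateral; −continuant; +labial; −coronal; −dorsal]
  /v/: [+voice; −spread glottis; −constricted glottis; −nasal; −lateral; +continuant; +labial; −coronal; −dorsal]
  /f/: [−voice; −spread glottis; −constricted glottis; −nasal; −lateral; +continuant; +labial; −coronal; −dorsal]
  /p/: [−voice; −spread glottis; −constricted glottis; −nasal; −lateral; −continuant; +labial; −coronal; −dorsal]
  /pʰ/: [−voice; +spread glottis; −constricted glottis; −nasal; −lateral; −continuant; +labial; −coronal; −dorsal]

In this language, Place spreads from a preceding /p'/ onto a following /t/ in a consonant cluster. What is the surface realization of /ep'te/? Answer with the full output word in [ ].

Place immediately or transitively dominates [labial], [coronal], [strident], [anterior], [distributed], [dorsal], [high], [back].
The target acquires /p'/'s values for everything under Place — [+labial], [−coronal], [−dorsal] — while keeping its own [voice], [spread glottis], [constricted glottis], ….
Among the inventory, only /p/ has exactly this specification, giving the surface form [ep'pe].

[ep'pe]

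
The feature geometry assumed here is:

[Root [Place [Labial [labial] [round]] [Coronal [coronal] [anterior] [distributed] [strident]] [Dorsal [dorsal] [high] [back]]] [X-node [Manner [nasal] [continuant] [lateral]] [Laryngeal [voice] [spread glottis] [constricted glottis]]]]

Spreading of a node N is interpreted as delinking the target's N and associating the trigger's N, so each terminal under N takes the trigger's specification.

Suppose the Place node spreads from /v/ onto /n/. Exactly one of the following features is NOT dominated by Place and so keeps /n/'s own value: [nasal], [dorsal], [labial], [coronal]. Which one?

Under this geometry, Place contains [labial], [round], [coronal], [anterior], [distributed], [strident], [dorsal], [high], [back].
Of the listed options, [labial], [dorsal], [coronal] are among these and would be overwritten by spreading Place.
[nasal] is not within the Place subtree (it hangs from Manner), so /n/'s [nasal] value survives.

[nasal]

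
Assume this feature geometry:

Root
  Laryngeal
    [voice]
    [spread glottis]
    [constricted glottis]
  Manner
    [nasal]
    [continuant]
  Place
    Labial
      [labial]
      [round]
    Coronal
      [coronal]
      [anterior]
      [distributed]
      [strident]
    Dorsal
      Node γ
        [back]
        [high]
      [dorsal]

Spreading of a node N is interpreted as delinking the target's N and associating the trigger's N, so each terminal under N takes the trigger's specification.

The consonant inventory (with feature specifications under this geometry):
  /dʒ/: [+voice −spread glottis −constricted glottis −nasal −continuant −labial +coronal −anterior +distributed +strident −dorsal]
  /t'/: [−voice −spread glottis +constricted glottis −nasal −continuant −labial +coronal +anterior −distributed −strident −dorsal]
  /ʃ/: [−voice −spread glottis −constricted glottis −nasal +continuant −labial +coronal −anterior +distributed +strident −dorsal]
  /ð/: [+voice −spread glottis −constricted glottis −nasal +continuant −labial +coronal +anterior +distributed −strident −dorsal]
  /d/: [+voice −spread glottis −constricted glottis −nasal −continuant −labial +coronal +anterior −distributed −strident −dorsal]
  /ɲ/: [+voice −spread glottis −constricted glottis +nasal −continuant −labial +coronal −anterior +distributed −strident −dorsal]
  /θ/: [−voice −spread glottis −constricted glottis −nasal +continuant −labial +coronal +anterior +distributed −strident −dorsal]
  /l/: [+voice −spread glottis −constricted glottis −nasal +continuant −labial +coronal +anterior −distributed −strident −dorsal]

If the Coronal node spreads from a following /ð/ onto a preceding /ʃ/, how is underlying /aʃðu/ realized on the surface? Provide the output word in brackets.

The Coronal node dominates the terminals [coronal], [anterior], [distributed], [strident].
After delinking /ʃ/'s Coronal and linking /ð/'s, the affected terminals become [+coronal], [+anterior], [+distributed], [−strident]; [voice], [spread glottis], [constricted glottis], … (outside Coronal) are retained from /ʃ/.
This feature bundle is that of [θ], so /aʃðu/ surfaces as [aθðu].

[aθðu]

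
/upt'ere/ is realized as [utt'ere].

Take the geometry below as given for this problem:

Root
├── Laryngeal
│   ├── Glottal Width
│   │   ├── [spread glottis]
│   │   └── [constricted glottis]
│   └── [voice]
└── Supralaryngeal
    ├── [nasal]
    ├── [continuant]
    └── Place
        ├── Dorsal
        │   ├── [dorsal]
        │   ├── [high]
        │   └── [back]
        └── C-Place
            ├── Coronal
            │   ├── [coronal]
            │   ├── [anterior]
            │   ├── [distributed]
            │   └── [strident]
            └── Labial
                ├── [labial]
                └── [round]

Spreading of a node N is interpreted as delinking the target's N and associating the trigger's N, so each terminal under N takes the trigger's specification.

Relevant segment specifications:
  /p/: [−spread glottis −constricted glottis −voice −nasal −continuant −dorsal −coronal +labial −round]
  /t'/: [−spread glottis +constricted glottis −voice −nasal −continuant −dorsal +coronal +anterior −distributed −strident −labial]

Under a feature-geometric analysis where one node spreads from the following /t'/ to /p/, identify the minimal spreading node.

C-Place

The alternation /p/ → [t] changes [labial], [round], [coronal], [anterior], [distributed], [strident] and nothing else.
In this geometry the lowest node dominating all of them is C-Place: every daughter of C-Place dominates only a proper subset, so no lower node suffices.
Delinking /p/'s C-Place and associating /t'/'s C-Place gives precisely the feature bundle of [t].
[constricted glottis], a feature on which the two segments disagree outside C-Place, is unchanged — nothing dominating it spread, and C-Place is the minimal sufficient constituent.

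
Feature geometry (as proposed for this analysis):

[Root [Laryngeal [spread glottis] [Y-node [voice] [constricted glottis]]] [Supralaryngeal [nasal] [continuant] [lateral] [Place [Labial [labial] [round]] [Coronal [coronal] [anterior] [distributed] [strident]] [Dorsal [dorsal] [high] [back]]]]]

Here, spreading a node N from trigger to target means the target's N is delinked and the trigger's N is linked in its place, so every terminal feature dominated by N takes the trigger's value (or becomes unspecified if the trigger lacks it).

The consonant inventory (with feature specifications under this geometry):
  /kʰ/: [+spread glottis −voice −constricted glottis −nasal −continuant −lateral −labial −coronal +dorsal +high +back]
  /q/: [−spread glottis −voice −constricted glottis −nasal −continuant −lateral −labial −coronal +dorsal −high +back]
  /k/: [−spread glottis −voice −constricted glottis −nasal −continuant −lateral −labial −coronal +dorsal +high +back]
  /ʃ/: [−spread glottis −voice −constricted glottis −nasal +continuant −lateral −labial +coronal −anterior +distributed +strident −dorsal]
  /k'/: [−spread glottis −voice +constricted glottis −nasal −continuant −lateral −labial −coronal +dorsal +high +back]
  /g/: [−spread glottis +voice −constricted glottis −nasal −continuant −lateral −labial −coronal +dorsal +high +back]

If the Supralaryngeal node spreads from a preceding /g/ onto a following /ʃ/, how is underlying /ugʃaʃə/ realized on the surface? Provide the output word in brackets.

Terminals under Supralaryngeal in this geometry: [nasal], [continuant], [lateral], [labial], [round], [coronal], [anterior], [distributed], [strident], [dorsal], [high], [back].
After delinking /ʃ/'s Supralaryngeal and linking /g/'s, the affected terminals become [−nasal], [−continuant], [−lateral], [−labial], [−coronal], [+dorsal], [+high], [+back]; [spread glottis], [voice], [constricted glottis] (outside Supralaryngeal) are retained from /ʃ/.
This feature bundle is that of [k], so /ugʃaʃə/ surfaces as [ugkaʃə].

[ugkaʃə]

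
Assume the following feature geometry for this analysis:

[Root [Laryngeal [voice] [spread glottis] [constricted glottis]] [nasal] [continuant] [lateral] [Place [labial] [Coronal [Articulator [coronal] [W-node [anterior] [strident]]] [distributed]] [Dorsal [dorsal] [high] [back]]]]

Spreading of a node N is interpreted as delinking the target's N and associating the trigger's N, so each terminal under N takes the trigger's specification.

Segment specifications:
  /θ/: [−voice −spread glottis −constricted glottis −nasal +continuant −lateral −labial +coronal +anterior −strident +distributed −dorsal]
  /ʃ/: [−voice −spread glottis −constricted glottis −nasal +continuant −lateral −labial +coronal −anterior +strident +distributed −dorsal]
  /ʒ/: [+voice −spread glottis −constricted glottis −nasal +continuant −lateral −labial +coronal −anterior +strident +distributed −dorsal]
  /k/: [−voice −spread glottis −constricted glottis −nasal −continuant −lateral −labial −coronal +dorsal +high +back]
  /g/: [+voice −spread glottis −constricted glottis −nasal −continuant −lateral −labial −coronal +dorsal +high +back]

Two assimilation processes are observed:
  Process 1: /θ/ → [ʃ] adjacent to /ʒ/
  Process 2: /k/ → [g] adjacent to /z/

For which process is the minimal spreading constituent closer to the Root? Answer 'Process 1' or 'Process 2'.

Process 1: the features that change are [anterior], [strident]; the minimal node is W-node (depth 4).
Process 2: the feature that changes is [voice]; the minimal node is [voice] (depth 2).
[voice] is closer to Root than W-node, so Process 2 spreads the higher node.

Process 2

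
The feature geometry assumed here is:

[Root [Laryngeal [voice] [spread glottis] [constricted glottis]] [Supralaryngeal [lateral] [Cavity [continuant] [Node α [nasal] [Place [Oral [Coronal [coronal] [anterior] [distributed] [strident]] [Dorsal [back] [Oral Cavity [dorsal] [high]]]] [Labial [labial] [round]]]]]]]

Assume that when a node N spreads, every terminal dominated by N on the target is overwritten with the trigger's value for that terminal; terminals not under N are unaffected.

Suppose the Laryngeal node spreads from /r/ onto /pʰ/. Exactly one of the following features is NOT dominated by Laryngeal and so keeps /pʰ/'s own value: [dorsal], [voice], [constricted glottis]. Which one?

Laryngeal dominates exactly [voice], [spread glottis], [constricted glottis].
[voice], [constricted glottis] all lie under Laryngeal, so they are overwritten when Laryngeal spreads.
[dorsal] is not within the Laryngeal subtree (it hangs from Oral Cavity), so /pʰ/'s [dorsal] value survives.

[dorsal]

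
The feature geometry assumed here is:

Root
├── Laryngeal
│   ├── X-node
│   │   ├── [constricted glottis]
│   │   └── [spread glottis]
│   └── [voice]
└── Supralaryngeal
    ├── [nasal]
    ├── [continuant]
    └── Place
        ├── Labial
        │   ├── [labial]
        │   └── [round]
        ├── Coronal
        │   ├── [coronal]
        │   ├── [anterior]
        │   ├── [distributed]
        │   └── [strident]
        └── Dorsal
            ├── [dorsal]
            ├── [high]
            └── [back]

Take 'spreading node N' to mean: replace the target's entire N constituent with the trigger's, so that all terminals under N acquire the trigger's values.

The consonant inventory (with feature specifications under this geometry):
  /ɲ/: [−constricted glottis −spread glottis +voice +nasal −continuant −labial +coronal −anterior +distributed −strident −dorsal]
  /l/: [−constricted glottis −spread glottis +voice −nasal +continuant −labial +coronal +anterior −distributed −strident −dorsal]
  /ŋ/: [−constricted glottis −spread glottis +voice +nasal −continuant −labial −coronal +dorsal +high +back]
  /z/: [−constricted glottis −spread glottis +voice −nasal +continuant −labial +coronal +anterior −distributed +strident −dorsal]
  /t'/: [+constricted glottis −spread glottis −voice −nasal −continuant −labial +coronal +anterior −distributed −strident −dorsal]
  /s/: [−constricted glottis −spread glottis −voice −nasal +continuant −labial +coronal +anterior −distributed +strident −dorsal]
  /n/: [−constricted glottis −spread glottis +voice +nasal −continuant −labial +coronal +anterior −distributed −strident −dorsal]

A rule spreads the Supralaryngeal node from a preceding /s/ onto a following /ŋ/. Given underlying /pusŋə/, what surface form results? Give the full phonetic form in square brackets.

[puszə]

The Supralaryngeal node dominates the terminals [nasal], [continuant], [labial], [round], [coronal], [anterior], [distributed], [strident], [dorsal], [high], [back].
After delinking /ŋ/'s Supralaryngeal and linking /s/'s, the affected terminals become [−nasal], [+continuant], [−labial], [+coronal], [+anterior], [−distributed], [+strident], [−dorsal]; [constricted glottis], [spread glottis], [voice] (outside Supralaryngeal) are retained from /ŋ/.
The resulting bundle matches /z/ in the inventory; substituting it for /ŋ/ gives [puszə].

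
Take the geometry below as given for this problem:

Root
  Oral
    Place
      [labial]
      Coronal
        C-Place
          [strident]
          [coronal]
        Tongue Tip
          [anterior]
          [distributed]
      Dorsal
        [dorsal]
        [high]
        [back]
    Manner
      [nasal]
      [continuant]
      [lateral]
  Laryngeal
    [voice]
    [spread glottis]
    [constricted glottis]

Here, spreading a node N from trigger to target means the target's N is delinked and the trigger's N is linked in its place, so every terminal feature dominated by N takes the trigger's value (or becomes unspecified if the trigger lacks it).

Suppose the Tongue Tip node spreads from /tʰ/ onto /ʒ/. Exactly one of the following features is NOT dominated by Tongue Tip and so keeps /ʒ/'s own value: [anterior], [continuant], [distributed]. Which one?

[continuant]

Under this geometry, Tongue Tip contains [anterior], [distributed].
[distributed], [anterior] all lie under Tongue Tip, so they are overwritten when Tongue Tip spreads.
[continuant] attaches under Manner, not under Tongue Tip, so /ʒ/ retains its own value for [continuant].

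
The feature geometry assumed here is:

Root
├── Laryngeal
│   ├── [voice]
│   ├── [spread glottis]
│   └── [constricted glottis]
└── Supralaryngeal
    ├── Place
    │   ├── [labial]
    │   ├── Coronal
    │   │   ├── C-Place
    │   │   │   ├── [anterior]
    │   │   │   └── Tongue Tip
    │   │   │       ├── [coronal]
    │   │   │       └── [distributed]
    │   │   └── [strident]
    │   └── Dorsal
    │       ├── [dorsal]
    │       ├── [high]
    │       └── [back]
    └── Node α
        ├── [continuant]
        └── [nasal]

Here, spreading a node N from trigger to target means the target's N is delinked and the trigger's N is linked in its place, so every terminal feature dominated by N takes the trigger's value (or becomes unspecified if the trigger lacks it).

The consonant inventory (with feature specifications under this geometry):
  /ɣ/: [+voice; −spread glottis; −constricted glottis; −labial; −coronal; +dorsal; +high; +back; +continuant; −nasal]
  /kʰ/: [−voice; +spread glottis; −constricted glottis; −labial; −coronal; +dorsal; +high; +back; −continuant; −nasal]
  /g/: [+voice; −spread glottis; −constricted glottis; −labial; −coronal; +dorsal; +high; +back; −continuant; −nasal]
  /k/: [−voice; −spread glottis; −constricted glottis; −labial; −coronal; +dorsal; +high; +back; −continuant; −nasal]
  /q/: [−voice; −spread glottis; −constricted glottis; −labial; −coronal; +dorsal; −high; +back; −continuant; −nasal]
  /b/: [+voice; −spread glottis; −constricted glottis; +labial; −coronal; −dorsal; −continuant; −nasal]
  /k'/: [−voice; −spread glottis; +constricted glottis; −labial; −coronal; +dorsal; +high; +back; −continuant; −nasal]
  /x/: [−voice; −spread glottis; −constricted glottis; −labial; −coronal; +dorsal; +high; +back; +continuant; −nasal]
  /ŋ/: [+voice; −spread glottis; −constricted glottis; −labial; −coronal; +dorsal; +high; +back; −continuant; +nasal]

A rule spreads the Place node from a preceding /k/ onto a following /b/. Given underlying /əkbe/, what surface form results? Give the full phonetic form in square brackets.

Terminals under Place in this geometry: [labial], [anterior], [coronal], [distributed], [strident], [dorsal], [high], [back].
Spreading Place from /k/ onto /b/ replaces those values with /k/'s: [−labial], [−coronal], [+dorsal], [+high], [+back]. Features outside Place ([voice], [spread glottis], [constricted glottis], …) stay as in /b/.
Among the inventory, only /g/ has exactly this specification, giving the surface form [əkge].

[əkge]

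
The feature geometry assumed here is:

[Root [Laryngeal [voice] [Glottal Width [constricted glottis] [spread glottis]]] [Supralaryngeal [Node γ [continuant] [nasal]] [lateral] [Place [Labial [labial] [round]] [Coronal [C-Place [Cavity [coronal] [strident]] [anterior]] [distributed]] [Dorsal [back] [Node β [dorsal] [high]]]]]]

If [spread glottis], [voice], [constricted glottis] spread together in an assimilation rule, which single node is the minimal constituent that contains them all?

[spread glottis] is immediately dominated by Glottal Width.
[voice] is immediately dominated by Laryngeal.
[constricted glottis] is immediately dominated by Glottal Width.
These paths first converge at Laryngeal; no daughter of Laryngeal dominates all 3 features, so Laryngeal is the minimal constituent.

Laryngeal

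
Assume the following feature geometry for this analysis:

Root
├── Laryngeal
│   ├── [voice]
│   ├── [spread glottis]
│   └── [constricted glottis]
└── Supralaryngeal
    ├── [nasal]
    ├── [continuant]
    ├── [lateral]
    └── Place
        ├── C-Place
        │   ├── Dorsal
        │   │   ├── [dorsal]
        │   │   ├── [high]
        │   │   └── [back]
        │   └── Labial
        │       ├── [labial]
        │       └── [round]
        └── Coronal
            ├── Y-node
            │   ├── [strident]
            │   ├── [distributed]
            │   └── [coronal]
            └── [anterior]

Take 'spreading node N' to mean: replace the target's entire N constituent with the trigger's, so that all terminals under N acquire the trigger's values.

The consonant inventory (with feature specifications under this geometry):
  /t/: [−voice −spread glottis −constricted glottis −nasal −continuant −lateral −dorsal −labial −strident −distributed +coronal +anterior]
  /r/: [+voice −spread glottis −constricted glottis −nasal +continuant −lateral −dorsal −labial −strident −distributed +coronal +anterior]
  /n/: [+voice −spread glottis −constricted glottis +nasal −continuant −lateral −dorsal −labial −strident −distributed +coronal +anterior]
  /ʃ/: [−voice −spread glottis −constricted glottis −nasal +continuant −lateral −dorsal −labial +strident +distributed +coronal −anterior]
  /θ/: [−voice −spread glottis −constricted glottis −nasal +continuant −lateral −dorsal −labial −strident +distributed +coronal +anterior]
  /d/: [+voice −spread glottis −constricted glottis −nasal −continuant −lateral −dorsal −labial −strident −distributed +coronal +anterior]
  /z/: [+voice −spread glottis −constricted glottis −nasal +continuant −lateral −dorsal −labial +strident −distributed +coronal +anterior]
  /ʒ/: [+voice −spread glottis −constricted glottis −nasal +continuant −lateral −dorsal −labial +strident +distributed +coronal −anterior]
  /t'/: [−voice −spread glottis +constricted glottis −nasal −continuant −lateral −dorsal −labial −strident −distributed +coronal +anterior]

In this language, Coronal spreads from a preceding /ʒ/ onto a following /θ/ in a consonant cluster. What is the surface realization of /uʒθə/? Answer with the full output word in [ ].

The Coronal node dominates the terminals [strident], [distributed], [coronal], [anterior].
Spreading Coronal from /ʒ/ onto /θ/ replaces those values with /ʒ/'s: [+strident], [+distributed], [+coronal], [−anterior]. Features outside Coronal ([voice], [spread glottis], [constricted glottis], …) stay as in /θ/.
Among the inventory, only /ʃ/ has exactly this specification, giving the surface form [uʒʃə].

[uʒʃə]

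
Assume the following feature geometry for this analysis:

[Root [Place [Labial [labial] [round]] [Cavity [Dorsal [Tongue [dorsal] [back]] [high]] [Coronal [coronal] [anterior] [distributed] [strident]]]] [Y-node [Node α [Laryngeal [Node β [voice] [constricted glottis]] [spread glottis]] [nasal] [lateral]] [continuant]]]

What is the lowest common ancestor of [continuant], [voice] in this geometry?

Y-node

[continuant] is immediately dominated by Y-node.
[voice] is immediately dominated by Node β.
Y-node is the lowest common ancestor — every listed feature sits under it, and no single subconstituent of Y-node covers them all.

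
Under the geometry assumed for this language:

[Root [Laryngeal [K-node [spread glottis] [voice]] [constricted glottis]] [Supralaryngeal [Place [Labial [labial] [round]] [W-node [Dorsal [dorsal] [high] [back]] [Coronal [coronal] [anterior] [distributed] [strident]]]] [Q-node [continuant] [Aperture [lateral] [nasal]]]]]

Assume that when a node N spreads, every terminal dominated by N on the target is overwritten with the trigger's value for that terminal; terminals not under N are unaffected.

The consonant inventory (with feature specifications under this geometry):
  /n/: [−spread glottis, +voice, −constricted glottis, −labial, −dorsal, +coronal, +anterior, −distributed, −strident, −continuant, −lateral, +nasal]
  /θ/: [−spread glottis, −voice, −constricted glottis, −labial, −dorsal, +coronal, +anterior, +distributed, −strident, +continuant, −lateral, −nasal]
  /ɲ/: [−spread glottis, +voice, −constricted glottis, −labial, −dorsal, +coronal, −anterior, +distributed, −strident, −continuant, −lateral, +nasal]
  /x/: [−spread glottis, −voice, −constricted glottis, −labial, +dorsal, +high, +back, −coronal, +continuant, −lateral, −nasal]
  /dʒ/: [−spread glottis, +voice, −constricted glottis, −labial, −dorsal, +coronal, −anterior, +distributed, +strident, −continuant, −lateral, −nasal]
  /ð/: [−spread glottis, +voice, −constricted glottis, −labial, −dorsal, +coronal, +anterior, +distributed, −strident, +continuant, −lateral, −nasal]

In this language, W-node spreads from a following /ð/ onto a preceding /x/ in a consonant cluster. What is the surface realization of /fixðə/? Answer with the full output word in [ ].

[fiθðə]

Terminals under W-node in this geometry: [dorsal], [high], [back], [coronal], [anterior], [distributed], [strident].
The target acquires /ð/'s values for everything under W-node — [−dorsal], [+coronal], [+anterior], [+distributed], [−strident] — while keeping its own [spread glottis], [voice], [constricted glottis], ….
Among the inventory, only /θ/ has exactly this specification, giving the surface form [fiθðə].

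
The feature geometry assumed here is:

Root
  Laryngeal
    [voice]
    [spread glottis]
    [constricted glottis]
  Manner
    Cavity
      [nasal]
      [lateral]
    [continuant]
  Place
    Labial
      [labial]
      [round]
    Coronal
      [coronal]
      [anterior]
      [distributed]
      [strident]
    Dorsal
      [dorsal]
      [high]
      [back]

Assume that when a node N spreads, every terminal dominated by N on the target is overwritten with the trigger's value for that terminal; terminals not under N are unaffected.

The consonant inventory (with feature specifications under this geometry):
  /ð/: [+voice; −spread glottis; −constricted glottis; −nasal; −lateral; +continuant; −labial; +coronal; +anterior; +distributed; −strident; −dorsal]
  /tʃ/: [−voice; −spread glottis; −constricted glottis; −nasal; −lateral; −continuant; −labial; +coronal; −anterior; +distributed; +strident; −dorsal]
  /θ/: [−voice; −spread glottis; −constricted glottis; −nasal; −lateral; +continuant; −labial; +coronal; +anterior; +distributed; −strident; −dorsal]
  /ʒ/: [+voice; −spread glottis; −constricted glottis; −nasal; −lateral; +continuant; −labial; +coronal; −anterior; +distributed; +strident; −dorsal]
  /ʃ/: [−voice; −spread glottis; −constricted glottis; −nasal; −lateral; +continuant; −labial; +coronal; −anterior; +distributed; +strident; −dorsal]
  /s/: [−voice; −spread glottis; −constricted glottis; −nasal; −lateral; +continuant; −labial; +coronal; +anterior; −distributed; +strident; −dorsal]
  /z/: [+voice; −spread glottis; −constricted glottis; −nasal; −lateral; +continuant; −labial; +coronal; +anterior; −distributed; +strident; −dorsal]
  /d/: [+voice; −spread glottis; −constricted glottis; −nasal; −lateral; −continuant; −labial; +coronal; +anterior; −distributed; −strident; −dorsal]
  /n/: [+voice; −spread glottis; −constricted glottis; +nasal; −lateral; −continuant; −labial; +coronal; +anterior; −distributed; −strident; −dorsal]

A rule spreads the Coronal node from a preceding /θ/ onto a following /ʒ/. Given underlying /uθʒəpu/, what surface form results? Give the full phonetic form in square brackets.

Coronal immediately or transitively dominates [coronal], [anterior], [distributed], [strident].
Spreading Coronal from /θ/ onto /ʒ/ replaces those values with /θ/'s: [+coronal], [+anterior], [+distributed], [−strident]. Features outside Coronal ([voice], [spread glottis], [constricted glottis], …) stay as in /ʒ/.
This feature bundle is that of [ð], so /uθʒəpu/ surfaces as [uθðəpu].

[uθðəpu]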